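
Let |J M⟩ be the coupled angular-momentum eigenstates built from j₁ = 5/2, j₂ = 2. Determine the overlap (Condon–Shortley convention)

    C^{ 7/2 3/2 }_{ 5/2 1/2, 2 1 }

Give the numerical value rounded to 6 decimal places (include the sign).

√[8·1!4!3!/9! · 3!2!3!1!5!2!] = √(384/7)
  +(−1)^0/∏(0,1,2,3,2,0)! = 1/24  (running 1/24)
  +(−1)^1/∏(1,0,1,2,3,1)! = -1/12  (running -1/24)
⟨..|..⟩ = √(384/7)·(-1/24) = -0.308607

−√(2/21) = -0.308607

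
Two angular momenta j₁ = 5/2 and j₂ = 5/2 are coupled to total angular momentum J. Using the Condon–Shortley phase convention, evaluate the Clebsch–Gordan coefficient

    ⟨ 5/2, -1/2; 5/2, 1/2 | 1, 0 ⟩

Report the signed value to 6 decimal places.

√[3·4!1!1!/7! · 2!3!3!2!1!1!] = √(72/35)
  +(−1)^2/∏(2,2,1,1,0,0)! = 1/4  (running 1/4)
  +(−1)^3/∏(3,1,0,0,1,1)! = -1/6  (running 1/12)
⟨..|..⟩ = √(72/35)·(1/12) = +0.119523

+√(1/70) ≈ +0.119523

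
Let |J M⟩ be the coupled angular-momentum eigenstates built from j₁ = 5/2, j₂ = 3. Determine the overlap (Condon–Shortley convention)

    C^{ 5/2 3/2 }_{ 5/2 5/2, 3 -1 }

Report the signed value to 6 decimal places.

√[6·3!2!3!/9! · 5!0!2!4!4!1!] = √(1152/7)
  +(−1)^0/∏(0,3,0,2,2,1)! = 1/24  (running 1/24)
⟨..|..⟩ = √(1152/7)·(1/24) = +0.534522

+√(2/7) = +0.534522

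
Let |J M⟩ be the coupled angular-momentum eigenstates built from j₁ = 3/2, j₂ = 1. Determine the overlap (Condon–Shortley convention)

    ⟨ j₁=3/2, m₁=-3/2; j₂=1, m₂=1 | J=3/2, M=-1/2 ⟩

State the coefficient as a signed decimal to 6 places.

triangle: 1!*2!*1!/5! = 2/120
(j±m)!: 0!*3!*2!*0!*1!*2! = 24
prefactor² = (2J+1)*Δ*N² = 8/5
  k=1: −1/(1!*0!*2!*1!*0!*0!) = -1/2
Σ = -1/2  ⇒  CG² = 8/5*(-1/2)² = 2/5
CG = −√(2/5) = -0.632456

-0.632456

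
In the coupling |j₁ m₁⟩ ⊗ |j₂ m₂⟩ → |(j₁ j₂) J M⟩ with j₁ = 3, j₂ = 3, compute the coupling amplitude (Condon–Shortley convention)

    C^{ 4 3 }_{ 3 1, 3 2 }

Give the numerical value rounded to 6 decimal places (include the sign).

−√(1/11) = -0.301511

triangle: 2!*4!*4!/11! = 1152/39916800
(j±m)!: 4!*2!*5!*1!*7!*1! = 29030400
prefactor² = (2J+1)*Δ*N² = 82944/11
  k=1: −1/(1!*1!*1!*4!*3!*0!) = -1/144
  k=2: +1/(2!*0!*0!*3!*4!*1!) = 1/288
Σ = -1/288  ⇒  CG² = 82944/11*(-1/288)² = 1/11
CG = −√(1/11) = -0.301511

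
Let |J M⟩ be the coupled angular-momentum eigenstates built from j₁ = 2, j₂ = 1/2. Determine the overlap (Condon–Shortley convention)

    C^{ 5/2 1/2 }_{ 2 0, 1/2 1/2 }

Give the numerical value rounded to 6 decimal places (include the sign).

√[6·0!4!1!/6! · 2!2!1!0!3!2!] = √(48/5)
  +(−1)^0/∏(0,0,2,1,2,0)! = 1/4  (running 1/4)
⟨..|..⟩ = √(48/5)·(1/4) = +0.774597

+0.774597  (= +√(3/5))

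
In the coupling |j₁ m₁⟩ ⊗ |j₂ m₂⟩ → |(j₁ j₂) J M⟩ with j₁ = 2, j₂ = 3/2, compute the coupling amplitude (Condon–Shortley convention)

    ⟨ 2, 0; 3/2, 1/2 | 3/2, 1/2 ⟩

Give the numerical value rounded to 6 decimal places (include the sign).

j₁+j₂−J=2  J+j₁−j₂=2  J−j₁+j₂=1  j₁+j₂+J+1=6
(j₁±m₁, j₂±m₂, J±M) = (2,2,2,1,2,1)
P² = 16/45
sum k=1..2:
  [1] −1/1 = -1
  [2] +1/4 = 1/4
S = -3/4
C² = P²·S² = 1/5 ; C = -0.447214

-0.447214  (= −√(1/5))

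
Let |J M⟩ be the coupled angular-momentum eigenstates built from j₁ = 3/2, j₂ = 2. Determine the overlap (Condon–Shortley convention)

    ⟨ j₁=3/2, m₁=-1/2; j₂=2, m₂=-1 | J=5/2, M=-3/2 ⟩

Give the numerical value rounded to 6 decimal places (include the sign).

j₁+j₂−J=1  J+j₁−j₂=2  J−j₁+j₂=3  j₁+j₂+J+1=7
(j₁±m₁, j₂±m₂, J±M) = (1,2,1,3,1,4)
P² = 144/35
sum k=0..1:
  [0] +1/4 = 1/4
  [1] −1/6 = -1/6
S = 1/12
C² = P²·S² = 1/35 ; C = +0.169031

+√(1/35) ≈ +0.169031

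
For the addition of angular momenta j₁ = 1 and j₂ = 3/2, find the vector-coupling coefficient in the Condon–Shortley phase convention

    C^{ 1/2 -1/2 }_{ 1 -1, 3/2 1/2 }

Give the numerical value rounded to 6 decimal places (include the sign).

+0.408248  (= +√(1/6))

triangle: 2!×0!×1!/4! = 2/24
(j±m)!: 0!×2!×2!×1!×0!×1! = 4
prefactor² = (2J+1)×Δ×N² = 2/3
  k=2: +1/(2!×0!×0!×0!×0!×1!) = 1/2
Σ = 1/2  ⇒  CG² = 2/3×1/2² = 1/6
CG = +√(1/6) = +0.408248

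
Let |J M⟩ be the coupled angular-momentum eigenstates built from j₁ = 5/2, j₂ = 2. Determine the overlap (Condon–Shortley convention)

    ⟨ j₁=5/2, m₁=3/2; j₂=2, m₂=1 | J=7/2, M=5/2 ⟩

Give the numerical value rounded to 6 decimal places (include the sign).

√[8·1!4!3!/9! · 4!1!3!1!6!1!] = √(2304/7)
  +(−1)^0/∏(0,1,1,3,3,0)! = 1/36  (running 1/36)
  +(−1)^1/∏(1,0,0,2,4,1)! = -1/48  (running 1/144)
⟨..|..⟩ = √(2304/7)·(1/144) = +0.125988

+0.125988  (= +√(1/63))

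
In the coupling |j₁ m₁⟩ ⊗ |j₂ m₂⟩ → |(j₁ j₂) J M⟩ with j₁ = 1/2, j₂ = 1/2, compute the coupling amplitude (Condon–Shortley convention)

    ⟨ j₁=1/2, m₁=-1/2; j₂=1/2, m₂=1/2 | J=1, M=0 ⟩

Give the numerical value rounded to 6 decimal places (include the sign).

j₁+j₂−J=0  J+j₁−j₂=1  J−j₁+j₂=1  j₁+j₂+J+1=3
(j₁±m₁, j₂±m₂, J±M) = (0,1,1,0,1,1)
P² = 1/2
sum k=0..0:
  [0] +1/1 = 1
S = 1
C² = P²·S² = 1/2 ; C = +0.707107

+√(1/2) ≈ +0.707107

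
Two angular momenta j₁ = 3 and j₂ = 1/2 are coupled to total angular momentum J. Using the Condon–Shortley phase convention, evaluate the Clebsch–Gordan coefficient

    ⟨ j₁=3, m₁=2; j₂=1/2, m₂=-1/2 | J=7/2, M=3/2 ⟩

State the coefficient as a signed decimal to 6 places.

√[8·0!6!1!/8! · 5!1!0!1!5!2!] = √(28800/7)
  +(−1)^0/∏(0,0,1,0,5,1)! = 1/120  (running 1/120)
⟨..|..⟩ = √(28800/7)·(1/120) = +0.534522

+√(2/7) ≈ +0.534522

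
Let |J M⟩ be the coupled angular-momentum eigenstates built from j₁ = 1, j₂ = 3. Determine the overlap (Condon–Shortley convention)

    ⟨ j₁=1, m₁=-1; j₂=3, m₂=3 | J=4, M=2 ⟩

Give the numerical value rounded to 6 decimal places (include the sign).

+0.188982

√[9·0!2!6!/9! · 0!2!6!0!6!2!] = √(518400/7)
  +(−1)^0/∏(0,0,2,6,0,0)! = 1/1440  (running 1/1440)
⟨..|..⟩ = √(518400/7)·(1/1440) = +0.188982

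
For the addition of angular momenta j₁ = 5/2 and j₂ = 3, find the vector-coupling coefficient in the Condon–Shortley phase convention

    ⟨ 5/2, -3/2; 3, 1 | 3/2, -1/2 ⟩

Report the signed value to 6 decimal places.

−√(7/30) ≈ -0.483046

j₁+j₂−J=4  J+j₁−j₂=1  J−j₁+j₂=2  j₁+j₂+J+1=8
(j₁±m₁, j₂±m₂, J±M) = (1,4,4,2,1,2)
P² = 384/35
sum k=3..4:
  [3] −1/6 = -1/6
  [4] +1/48 = 1/48
S = -7/48
C² = P²·S² = 7/30 ; C = -0.483046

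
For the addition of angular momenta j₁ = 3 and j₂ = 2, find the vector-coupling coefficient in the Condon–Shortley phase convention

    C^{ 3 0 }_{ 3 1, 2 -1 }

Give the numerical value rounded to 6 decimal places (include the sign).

√[7·2!4!2!/9! · 4!2!1!3!3!3!] = √(96/5)
  +(−1)^0/∏(0,2,2,1,2,1)! = 1/8  (running 1/8)
  +(−1)^1/∏(1,1,1,0,3,2)! = -1/12  (running 1/24)
⟨..|..⟩ = √(96/5)·(1/24) = +0.182574

+0.182574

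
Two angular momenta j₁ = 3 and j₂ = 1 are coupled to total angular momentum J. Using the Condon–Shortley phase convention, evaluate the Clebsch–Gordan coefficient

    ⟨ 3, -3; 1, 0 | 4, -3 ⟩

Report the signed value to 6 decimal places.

triangle: 0!·6!·2!/9! = 1440/362880
(j±m)!: 0!·6!·1!·1!·1!·7! = 3628800
prefactor² = (2J+1)·Δ·N² = 129600
  k=0: +1/(0!·0!·6!·1!·0!·1!) = 1/720
Σ = 1/720  ⇒  CG² = 129600·1/720² = 1/4
CG = +√(1/4) = +0.500000

+√(1/4) = +0.500000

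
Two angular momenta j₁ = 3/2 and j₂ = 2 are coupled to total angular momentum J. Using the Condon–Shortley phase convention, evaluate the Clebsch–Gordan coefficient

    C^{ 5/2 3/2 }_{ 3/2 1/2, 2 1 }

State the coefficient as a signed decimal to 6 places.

-0.169031

triangle: 1!*2!*3!/7! = 12/5040
(j±m)!: 2!*1!*3!*1!*4!*1! = 288
prefactor² = (2J+1)*Δ*N² = 144/35
  k=0: +1/(0!*1!*1!*3!*1!*0!) = 1/6
  k=1: −1/(1!*0!*0!*2!*2!*1!) = -1/4
Σ = -1/12  ⇒  CG² = 144/35*(-1/12)² = 1/35
CG = −√(1/35) = -0.169031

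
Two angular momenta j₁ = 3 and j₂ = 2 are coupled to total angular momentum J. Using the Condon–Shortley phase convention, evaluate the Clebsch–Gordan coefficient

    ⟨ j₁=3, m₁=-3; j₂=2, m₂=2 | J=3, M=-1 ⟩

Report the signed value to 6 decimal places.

+√(1/6) = +0.408248

triangle: 2!×4!×2!/9! = 96/362880
(j±m)!: 0!×6!×4!×0!×2!×4! = 829440
prefactor² = (2J+1)×Δ×N² = 1536
  k=2: +1/(2!×0!×4!×2!×0!×0!) = 1/96
Σ = 1/96  ⇒  CG² = 1536×1/96² = 1/6
CG = +√(1/6) = +0.408248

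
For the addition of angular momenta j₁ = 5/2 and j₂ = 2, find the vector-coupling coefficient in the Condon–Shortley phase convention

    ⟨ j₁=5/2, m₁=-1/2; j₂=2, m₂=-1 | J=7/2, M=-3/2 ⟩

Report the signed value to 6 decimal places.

+0.308607

triangle: 1!×4!×3!/9! = 144/362880
(j±m)!: 2!×3!×1!×3!×2!×5! = 17280
prefactor² = (2J+1)×Δ×N² = 384/7
  k=0: +1/(0!×1!×3!×1!×1!×2!) = 1/12
  k=1: −1/(1!×0!×2!×0!×2!×3!) = -1/24
Σ = 1/24  ⇒  CG² = 384/7×1/24² = 2/21
CG = +√(2/21) = +0.308607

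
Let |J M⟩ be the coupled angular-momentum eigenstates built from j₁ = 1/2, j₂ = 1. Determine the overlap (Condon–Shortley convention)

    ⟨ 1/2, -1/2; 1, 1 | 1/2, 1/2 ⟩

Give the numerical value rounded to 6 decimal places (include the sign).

j₁+j₂−J=1  J+j₁−j₂=0  J−j₁+j₂=1  j₁+j₂+J+1=3
(j₁±m₁, j₂±m₂, J±M) = (0,1,2,0,1,0)
P² = 2/3
sum k=1..1:
  [1] −1/1 = -1
S = -1
C² = P²·S² = 2/3 ; C = -0.816497

−√(2/3) = -0.816497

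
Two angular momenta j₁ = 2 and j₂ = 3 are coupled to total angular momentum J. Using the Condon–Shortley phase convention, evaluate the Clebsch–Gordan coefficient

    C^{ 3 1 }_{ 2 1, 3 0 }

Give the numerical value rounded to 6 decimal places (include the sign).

-0.182574  (= −√(1/30))

j₁+j₂−J=2  J+j₁−j₂=2  J−j₁+j₂=4  j₁+j₂+J+1=9
(j₁±m₁, j₂±m₂, J±M) = (3,1,3,3,4,2)
P² = 96/5
sum k=0..1:
  [0] +1/12 = 1/12
  [1] −1/8 = -1/8
S = -1/24
C² = P²·S² = 1/30 ; C = -0.182574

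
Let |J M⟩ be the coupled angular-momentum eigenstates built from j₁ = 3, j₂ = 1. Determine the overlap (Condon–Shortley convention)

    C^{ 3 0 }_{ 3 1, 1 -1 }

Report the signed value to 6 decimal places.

+0.707107  (= +√(1/2))

triangle: 1!*5!*1!/8! = 120/40320
(j±m)!: 4!*2!*0!*2!*3!*3! = 3456
prefactor² = (2J+1)*Δ*N² = 72
  k=0: +1/(0!*1!*2!*0!*3!*1!) = 1/12
Σ = 1/12  ⇒  CG² = 72*1/12² = 1/2
CG = +√(1/2) = +0.707107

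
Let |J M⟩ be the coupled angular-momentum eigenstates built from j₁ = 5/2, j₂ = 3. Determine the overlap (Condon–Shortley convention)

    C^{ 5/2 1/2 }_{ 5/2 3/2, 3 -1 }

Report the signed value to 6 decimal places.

√[6·3!2!3!/9! · 4!1!2!4!3!2!] = √(576/35)
  +(−1)^0/∏(0,3,1,2,1,1)! = 1/12  (running 1/12)
  +(−1)^1/∏(1,2,0,1,2,2)! = -1/8  (running -1/24)
⟨..|..⟩ = √(576/35)·(-1/24) = -0.169031

-0.169031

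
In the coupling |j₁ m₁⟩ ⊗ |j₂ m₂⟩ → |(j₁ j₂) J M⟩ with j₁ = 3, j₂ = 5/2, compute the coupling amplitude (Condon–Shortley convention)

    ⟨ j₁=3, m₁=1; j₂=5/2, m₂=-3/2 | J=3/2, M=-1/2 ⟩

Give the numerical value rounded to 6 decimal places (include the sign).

√[4·4!2!1!/8! · 4!2!1!4!1!2!] = √(384/35)
  +(−1)^0/∏(0,4,2,1,0,0)! = 1/48  (running 1/48)
  +(−1)^1/∏(1,3,1,0,1,1)! = -1/6  (running -7/48)
⟨..|..⟩ = √(384/35)·(-7/48) = -0.483046

−√(7/30) ≈ -0.483046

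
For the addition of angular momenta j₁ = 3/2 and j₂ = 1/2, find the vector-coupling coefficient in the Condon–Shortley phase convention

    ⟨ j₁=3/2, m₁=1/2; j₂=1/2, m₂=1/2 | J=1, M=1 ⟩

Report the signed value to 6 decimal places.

j₁+j₂−J=1  J+j₁−j₂=2  J−j₁+j₂=0  j₁+j₂+J+1=4
(j₁±m₁, j₂±m₂, J±M) = (2,1,1,0,2,0)
P² = 1
sum k=1..1:
  [1] −1/2 = -1/2
S = -1/2
C² = P²·S² = 1/4 ; C = -0.500000

-0.500000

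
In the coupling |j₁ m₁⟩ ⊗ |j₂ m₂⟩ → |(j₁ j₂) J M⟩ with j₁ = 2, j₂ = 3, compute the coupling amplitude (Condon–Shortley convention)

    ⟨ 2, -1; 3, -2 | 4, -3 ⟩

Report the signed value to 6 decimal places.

triangle: 1!×3!×5!/10! = 720/3628800
(j±m)!: 1!×3!×1!×5!×1!×7! = 3628800
prefactor² = (2J+1)×Δ×N² = 6480
  k=0: +1/(0!×1!×3!×1!×0!×4!) = 1/144
  k=1: −1/(1!×0!×2!×0!×1!×5!) = -1/240
Σ = 1/360  ⇒  CG² = 6480×1/360² = 1/20
CG = +√(1/20) = +0.223607

+0.223607  (= +√(1/20))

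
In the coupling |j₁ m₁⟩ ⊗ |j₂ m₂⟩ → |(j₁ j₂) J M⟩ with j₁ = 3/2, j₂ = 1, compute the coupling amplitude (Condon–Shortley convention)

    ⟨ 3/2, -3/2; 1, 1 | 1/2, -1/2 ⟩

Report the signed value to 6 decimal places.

triangle: 2!*1!*0!/4! = 2/24
(j±m)!: 0!*3!*2!*0!*0!*1! = 12
prefactor² = (2J+1)*Δ*N² = 2
  k=2: +1/(2!*0!*1!*0!*0!*0!) = 1/2
Σ = 1/2  ⇒  CG² = 2*1/2² = 1/2
CG = +√(1/2) = +0.707107

+0.707107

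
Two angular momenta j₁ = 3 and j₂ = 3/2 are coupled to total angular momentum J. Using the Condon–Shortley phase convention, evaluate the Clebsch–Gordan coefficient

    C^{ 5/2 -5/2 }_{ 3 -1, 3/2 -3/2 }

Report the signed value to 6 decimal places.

+0.327327

triangle: 2!·4!·1!/8! = 48/40320
(j±m)!: 2!·4!·0!·3!·0!·5! = 34560
prefactor² = (2J+1)·Δ·N² = 1728/7
  k=0: +1/(0!·2!·4!·0!·0!·1!) = 1/48
Σ = 1/48  ⇒  CG² = 1728/7·1/48² = 3/28
CG = +√(3/28) = +0.327327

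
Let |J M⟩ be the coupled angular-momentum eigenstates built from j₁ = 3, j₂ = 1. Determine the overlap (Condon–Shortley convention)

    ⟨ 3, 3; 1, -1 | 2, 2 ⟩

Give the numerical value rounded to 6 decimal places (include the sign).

+0.845154

j₁+j₂−J=2  J+j₁−j₂=4  J−j₁+j₂=0  j₁+j₂+J+1=7
(j₁±m₁, j₂±m₂, J±M) = (6,0,0,2,4,0)
P² = 11520/7
sum k=0..0:
  [0] +1/48 = 1/48
S = 1/48
C² = P²·S² = 5/7 ; C = +0.845154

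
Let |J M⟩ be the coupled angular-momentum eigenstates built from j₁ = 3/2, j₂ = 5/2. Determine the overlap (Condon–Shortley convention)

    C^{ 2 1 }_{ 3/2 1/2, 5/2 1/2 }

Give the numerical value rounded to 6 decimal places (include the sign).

-0.545545  (= −√(25/84))

√[5·2!1!3!/7! · 2!1!3!2!3!1!] = √(12/7)
  +(−1)^0/∏(0,2,1,3,0,0)! = 1/12  (running 1/12)
  +(−1)^1/∏(1,1,0,2,1,1)! = -1/2  (running -5/12)
⟨..|..⟩ = √(12/7)·(-5/12) = -0.545545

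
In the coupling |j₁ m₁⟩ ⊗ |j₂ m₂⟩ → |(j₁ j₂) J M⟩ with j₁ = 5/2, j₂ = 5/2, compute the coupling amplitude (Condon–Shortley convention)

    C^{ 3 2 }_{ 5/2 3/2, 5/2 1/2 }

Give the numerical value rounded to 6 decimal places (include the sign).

√[7·2!3!3!/9! · 4!1!3!2!5!1!] = √(48)
  +(−1)^0/∏(0,2,1,3,2,0)! = 1/24  (running 1/24)
  +(−1)^1/∏(1,1,0,2,3,1)! = -1/12  (running -1/24)
⟨..|..⟩ = √(48)·(-1/24) = -0.288675

-0.288675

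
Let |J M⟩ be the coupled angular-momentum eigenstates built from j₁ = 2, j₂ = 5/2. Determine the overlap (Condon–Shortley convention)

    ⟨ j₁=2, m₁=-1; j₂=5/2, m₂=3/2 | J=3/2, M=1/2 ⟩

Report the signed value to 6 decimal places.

+0.138013

j₁+j₂−J=3  J+j₁−j₂=1  J−j₁+j₂=2  j₁+j₂+J+1=7
(j₁±m₁, j₂±m₂, J±M) = (1,3,4,1,2,1)
P² = 96/35
sum k=2..3:
  [2] +1/4 = 1/4
  [3] −1/6 = -1/6
S = 1/12
C² = P²·S² = 2/105 ; C = +0.138013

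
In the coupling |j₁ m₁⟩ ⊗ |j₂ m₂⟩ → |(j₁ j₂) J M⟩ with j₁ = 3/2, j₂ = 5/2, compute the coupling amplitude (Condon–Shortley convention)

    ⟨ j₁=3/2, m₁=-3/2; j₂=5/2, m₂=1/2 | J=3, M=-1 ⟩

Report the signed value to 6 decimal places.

-0.670820

√[7·1!2!4!/8! · 0!3!3!2!2!4!] = √(144/5)
  +(−1)^1/∏(1,0,2,2,0,2)! = -1/8  (running -1/8)
⟨..|..⟩ = √(144/5)·(-1/8) = -0.670820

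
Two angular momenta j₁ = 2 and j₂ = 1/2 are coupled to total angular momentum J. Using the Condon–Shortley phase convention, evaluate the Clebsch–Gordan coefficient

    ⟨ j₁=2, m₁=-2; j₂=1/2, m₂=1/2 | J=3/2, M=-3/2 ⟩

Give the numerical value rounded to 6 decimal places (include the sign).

triangle: 1!*3!*0!/5! = 6/120
(j±m)!: 0!*4!*1!*0!*0!*3! = 144
prefactor² = (2J+1)*Δ*N² = 144/5
  k=1: −1/(1!*0!*3!*0!*0!*0!) = -1/6
Σ = -1/6  ⇒  CG² = 144/5*(-1/6)² = 4/5
CG = −√(4/5) = -0.894427

-0.894427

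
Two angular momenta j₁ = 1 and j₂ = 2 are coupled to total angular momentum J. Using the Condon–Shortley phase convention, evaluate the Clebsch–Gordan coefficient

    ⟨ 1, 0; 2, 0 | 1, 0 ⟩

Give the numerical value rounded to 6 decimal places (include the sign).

√[3·2!0!2!/5! · 1!1!2!2!1!1!] = √(2/5)
  +(−1)^1/∏(1,1,0,1,0,1)! = -1  (running -1)
⟨..|..⟩ = √(2/5)·(-1) = -0.632456

-0.632456  (= −√(2/5))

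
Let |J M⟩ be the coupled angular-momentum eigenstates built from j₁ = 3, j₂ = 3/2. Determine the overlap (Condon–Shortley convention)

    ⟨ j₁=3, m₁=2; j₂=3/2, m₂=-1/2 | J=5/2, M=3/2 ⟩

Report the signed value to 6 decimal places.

+√(1/14) = +0.267261

√[6·2!4!1!/8! · 5!1!1!2!4!1!] = √(288/7)
  +(−1)^0/∏(0,2,1,1,3,0)! = 1/12  (running 1/12)
  +(−1)^1/∏(1,1,0,0,4,1)! = -1/24  (running 1/24)
⟨..|..⟩ = √(288/7)·(1/24) = +0.267261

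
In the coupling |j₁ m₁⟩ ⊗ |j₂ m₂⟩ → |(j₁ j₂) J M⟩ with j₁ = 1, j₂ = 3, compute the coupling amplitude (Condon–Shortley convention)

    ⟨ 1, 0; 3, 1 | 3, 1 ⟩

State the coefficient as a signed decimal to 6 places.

−√(1/12) ≈ -0.288675

j₁+j₂−J=1  J+j₁−j₂=1  J−j₁+j₂=5  j₁+j₂+J+1=8
(j₁±m₁, j₂±m₂, J±M) = (1,1,4,2,4,2)
P² = 48
sum k=0..1:
  [0] +1/24 = 1/24
  [1] −1/12 = -1/12
S = -1/24
C² = P²·S² = 1/12 ; C = -0.288675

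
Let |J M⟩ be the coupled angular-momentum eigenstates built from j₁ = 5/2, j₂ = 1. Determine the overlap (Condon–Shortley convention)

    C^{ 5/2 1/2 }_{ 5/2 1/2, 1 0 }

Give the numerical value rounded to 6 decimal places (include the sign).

+0.169031  (= +√(1/35))

√[6·1!4!1!/7! · 3!2!1!1!3!2!] = √(144/35)
  +(−1)^0/∏(0,1,2,1,2,0)! = 1/4  (running 1/4)
  +(−1)^1/∏(1,0,1,0,3,1)! = -1/6  (running 1/12)
⟨..|..⟩ = √(144/35)·(1/12) = +0.169031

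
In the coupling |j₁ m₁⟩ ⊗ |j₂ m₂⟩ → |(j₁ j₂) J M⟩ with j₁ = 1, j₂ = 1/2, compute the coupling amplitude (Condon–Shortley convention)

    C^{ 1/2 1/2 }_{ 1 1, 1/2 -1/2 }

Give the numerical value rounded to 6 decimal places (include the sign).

√[2·1!1!0!/3! · 2!0!0!1!1!0!] = √(2/3)
  +(−1)^0/∏(0,1,0,0,1,0)! = 1  (running 1)
⟨..|..⟩ = √(2/3)·(1) = +0.816497

+√(2/3) ≈ +0.816497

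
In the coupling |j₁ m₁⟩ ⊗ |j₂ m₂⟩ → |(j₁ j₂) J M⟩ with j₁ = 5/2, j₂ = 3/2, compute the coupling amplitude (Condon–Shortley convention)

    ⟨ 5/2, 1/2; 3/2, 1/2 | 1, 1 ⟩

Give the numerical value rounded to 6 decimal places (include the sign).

√[3·3!2!0!/6! · 3!2!2!1!2!0!] = √(12/5)
  +(−1)^2/∏(2,1,0,0,2,0)! = 1/4  (running 1/4)
⟨..|..⟩ = √(12/5)·(1/4) = +0.387298

+0.387298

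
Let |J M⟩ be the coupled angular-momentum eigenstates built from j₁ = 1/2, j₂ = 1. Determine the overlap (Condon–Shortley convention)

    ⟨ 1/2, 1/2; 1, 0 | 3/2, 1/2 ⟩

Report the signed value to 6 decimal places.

triangle: 0!*1!*2!/4! = 2/24
(j±m)!: 1!*0!*1!*1!*2!*1! = 2
prefactor² = (2J+1)*Δ*N² = 2/3
  k=0: +1/(0!*0!*0!*1!*1!*1!) = 1
Σ = 1  ⇒  CG² = 2/3*1² = 2/3
CG = +√(2/3) = +0.816497

+0.816497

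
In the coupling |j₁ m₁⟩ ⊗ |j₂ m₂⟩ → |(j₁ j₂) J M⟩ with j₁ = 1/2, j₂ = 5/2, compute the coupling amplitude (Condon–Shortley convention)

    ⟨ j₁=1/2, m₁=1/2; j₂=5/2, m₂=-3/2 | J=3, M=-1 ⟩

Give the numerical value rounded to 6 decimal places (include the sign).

j₁+j₂−J=0  J+j₁−j₂=1  J−j₁+j₂=5  j₁+j₂+J+1=7
(j₁±m₁, j₂±m₂, J±M) = (1,0,1,4,2,4)
P² = 192
sum k=0..0:
  [0] +1/24 = 1/24
S = 1/24
C² = P²·S² = 1/3 ; C = +0.577350

+0.577350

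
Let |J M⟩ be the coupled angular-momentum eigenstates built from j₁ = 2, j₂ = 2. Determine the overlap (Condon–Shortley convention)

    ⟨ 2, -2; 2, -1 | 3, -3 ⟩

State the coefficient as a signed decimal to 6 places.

−√(1/2) = -0.707107

triangle: 1!*3!*3!/8! = 36/40320
(j±m)!: 0!*4!*1!*3!*0!*6! = 103680
prefactor² = (2J+1)*Δ*N² = 648
  k=1: −1/(1!*0!*3!*0!*0!*3!) = -1/36
Σ = -1/36  ⇒  CG² = 648*(-1/36)² = 1/2
CG = −√(1/2) = -0.707107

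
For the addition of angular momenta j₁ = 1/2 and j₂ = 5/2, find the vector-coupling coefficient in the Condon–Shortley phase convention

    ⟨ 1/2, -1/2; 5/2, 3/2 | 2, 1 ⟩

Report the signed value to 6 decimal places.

-0.816497

triangle: 1!*0!*4!/6! = 24/720
(j±m)!: 0!*1!*4!*1!*3!*1! = 144
prefactor² = (2J+1)*Δ*N² = 24
  k=1: −1/(1!*0!*0!*3!*0!*1!) = -1/6
Σ = -1/6  ⇒  CG² = 24*(-1/6)² = 2/3
CG = −√(2/3) = -0.816497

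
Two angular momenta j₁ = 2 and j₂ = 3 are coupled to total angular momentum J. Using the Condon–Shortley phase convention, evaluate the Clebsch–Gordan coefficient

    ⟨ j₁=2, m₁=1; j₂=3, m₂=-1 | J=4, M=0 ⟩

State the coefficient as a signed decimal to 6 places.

triangle: 1!*3!*5!/10! = 720/3628800
(j±m)!: 3!*1!*2!*4!*4!*4! = 165888
prefactor² = (2J+1)*Δ*N² = 10368/35
  k=0: +1/(0!*1!*1!*2!*2!*3!) = 1/24
  k=1: −1/(1!*0!*0!*1!*3!*4!) = -1/144
Σ = 5/144  ⇒  CG² = 10368/35*5/144² = 5/14
CG = +√(5/14) = +0.597614

+0.597614  (= +√(5/14))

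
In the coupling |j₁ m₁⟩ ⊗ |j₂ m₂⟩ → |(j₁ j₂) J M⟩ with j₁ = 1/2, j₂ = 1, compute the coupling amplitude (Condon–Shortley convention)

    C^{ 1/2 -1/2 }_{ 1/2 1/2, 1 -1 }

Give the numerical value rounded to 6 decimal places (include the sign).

triangle: 1!·0!·1!/3! = 1/6
(j±m)!: 1!·0!·0!·2!·0!·1! = 2
prefactor² = (2J+1)·Δ·N² = 2/3
  k=0: +1/(0!·1!·0!·0!·0!·1!) = 1
Σ = 1  ⇒  CG² = 2/3·1² = 2/3
CG = +√(2/3) = +0.816497

+√(2/3) ≈ +0.816497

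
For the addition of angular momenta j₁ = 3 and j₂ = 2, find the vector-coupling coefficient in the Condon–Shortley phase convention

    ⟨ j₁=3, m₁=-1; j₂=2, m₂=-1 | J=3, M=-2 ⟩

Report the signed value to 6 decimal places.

triangle: 2!×4!×2!/9! = 96/362880
(j±m)!: 2!×4!×1!×3!×1!×5! = 34560
prefactor² = (2J+1)×Δ×N² = 64
  k=0: +1/(0!×2!×4!×1!×0!×1!) = 1/48
  k=1: −1/(1!×1!×3!×0!×1!×2!) = -1/12
Σ = -1/16  ⇒  CG² = 64×(-1/16)² = 1/4
CG = −√(1/4) = -0.500000

-0.500000  (= −√(1/4))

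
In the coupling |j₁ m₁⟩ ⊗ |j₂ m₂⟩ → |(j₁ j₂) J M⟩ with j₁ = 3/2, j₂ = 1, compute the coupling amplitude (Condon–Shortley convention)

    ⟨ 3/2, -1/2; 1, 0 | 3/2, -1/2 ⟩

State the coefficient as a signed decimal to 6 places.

-0.258199  (= −√(1/15))

√[4·1!2!1!/5! · 1!2!1!1!1!2!] = √(4/15)
  +(−1)^0/∏(0,1,2,1,0,0)! = 1/2  (running 1/2)
  +(−1)^1/∏(1,0,1,0,1,1)! = -1  (running -1/2)
⟨..|..⟩ = √(4/15)·(-1/2) = -0.258199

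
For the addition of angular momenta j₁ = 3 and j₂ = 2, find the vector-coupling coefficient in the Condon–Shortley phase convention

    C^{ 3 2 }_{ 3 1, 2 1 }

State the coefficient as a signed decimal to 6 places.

√[7·2!4!2!/9! · 4!2!3!1!5!1!] = √(64)
  +(−1)^1/∏(1,1,1,2,3,0)! = -1/12  (running -1/12)
  +(−1)^2/∏(2,0,0,1,4,1)! = 1/48  (running -1/16)
⟨..|..⟩ = √(64)·(-1/16) = -0.500000

-0.500000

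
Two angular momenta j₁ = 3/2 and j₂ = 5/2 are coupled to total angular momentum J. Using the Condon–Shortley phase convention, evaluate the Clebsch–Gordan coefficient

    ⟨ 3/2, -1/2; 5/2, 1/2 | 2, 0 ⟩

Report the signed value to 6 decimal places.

−√(1/14) ≈ -0.267261

j₁+j₂−J=2  J+j₁−j₂=1  J−j₁+j₂=3  j₁+j₂+J+1=7
(j₁±m₁, j₂±m₂, J±M) = (1,2,3,2,2,2)
P² = 8/7
sum k=1..2:
  [1] −1/2 = -1/2
  [2] +1/4 = 1/4
S = -1/4
C² = P²·S² = 1/14 ; C = -0.267261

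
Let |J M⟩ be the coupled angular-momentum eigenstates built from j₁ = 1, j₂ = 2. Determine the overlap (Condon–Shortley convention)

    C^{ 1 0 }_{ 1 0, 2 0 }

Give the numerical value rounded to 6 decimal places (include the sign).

-0.632456

√[3·2!0!2!/5! · 1!1!2!2!1!1!] = √(2/5)
  +(−1)^1/∏(1,1,0,1,0,1)! = -1  (running -1)
⟨..|..⟩ = √(2/5)·(-1) = -0.632456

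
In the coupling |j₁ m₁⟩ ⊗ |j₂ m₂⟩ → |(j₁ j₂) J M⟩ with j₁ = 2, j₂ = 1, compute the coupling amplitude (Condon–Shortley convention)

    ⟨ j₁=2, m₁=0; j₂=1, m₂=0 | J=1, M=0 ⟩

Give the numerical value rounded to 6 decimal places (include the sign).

−√(2/5) ≈ -0.632456

√[3·2!2!0!/5! · 2!2!1!1!1!1!] = √(2/5)
  +(−1)^1/∏(1,1,1,0,1,0)! = -1  (running -1)
⟨..|..⟩ = √(2/5)·(-1) = -0.632456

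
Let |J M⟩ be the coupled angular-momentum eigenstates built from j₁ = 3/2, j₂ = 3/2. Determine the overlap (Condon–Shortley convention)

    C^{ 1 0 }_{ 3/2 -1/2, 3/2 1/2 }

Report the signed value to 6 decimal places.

−√(1/20) = -0.223607

√[3·2!1!1!/5! · 1!2!2!1!1!1!] = √(1/5)
  +(−1)^1/∏(1,1,1,1,0,0)! = -1  (running -1)
  +(−1)^2/∏(2,0,0,0,1,1)! = 1/2  (running -1/2)
⟨..|..⟩ = √(1/5)·(-1/2) = -0.223607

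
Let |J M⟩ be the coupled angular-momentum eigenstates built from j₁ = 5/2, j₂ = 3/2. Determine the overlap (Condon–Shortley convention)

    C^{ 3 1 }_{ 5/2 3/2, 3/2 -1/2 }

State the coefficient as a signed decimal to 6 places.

+0.639010  (= +√(49/120))

j₁+j₂−J=1  J+j₁−j₂=4  J−j₁+j₂=2  j₁+j₂+J+1=8
(j₁±m₁, j₂±m₂, J±M) = (4,1,1,2,4,2)
P² = 96/5
sum k=0..1:
  [0] +1/6 = 1/6
  [1] −1/48 = -1/48
S = 7/48
C² = P²·S² = 49/120 ; C = +0.639010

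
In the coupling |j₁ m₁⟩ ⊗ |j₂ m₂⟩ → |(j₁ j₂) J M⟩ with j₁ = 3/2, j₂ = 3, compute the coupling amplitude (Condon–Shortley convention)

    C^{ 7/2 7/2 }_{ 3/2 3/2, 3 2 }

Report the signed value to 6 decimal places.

triangle: 1!×2!×5!/9! = 240/362880
(j±m)!: 3!×0!×5!×1!×7!×0! = 3628800
prefactor² = (2J+1)×Δ×N² = 19200
  k=0: +1/(0!×1!×0!×5!×2!×0!) = 1/240
Σ = 1/240  ⇒  CG² = 19200×1/240² = 1/3
CG = +√(1/3) = +0.577350

+√(1/3) = +0.577350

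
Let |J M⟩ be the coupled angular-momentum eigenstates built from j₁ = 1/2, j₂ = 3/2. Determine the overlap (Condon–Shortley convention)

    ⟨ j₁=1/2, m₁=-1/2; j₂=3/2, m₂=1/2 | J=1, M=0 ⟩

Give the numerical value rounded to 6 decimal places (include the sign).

j₁+j₂−J=1  J+j₁−j₂=0  J−j₁+j₂=2  j₁+j₂+J+1=4
(j₁±m₁, j₂±m₂, J±M) = (0,1,2,1,1,1)
P² = 1/2
sum k=1..1:
  [1] −1/1 = -1
S = -1
C² = P²·S² = 1/2 ; C = -0.707107

−√(1/2) ≈ -0.707107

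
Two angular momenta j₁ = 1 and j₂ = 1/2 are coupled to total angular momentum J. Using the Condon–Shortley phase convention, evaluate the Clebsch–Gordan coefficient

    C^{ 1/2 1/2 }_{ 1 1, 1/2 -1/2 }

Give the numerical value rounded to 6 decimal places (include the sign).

+√(2/3) ≈ +0.816497

√[2·1!1!0!/3! · 2!0!0!1!1!0!] = √(2/3)
  +(−1)^0/∏(0,1,0,0,1,0)! = 1  (running 1)
⟨..|..⟩ = √(2/3)·(1) = +0.816497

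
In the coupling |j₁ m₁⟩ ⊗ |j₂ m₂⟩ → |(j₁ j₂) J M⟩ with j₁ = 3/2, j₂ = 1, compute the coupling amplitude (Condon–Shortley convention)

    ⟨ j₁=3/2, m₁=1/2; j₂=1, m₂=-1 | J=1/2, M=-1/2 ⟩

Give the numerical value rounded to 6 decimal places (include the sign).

√[2·2!1!0!/4! · 2!1!0!2!0!1!] = √(2/3)
  +(−1)^0/∏(0,2,1,0,0,0)! = 1/2  (running 1/2)
⟨..|..⟩ = √(2/3)·(1/2) = +0.408248

+√(1/6) = +0.408248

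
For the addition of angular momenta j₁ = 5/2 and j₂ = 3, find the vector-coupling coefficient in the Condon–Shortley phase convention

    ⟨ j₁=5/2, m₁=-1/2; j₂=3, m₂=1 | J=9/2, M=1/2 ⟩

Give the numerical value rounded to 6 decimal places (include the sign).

-0.480500  (= −√(160/693))

triangle: 1!·4!·5!/11! = 2880/39916800
(j±m)!: 2!·3!·4!·2!·5!·4! = 1658880
prefactor² = (2J+1)·Δ·N² = 92160/77
  k=0: +1/(0!·1!·3!·4!·1!·1!) = 1/144
  k=1: −1/(1!·0!·2!·3!·2!·2!) = -1/48
Σ = -1/72  ⇒  CG² = 92160/77·(-1/72)² = 160/693
CG = −√(160/693) = -0.480500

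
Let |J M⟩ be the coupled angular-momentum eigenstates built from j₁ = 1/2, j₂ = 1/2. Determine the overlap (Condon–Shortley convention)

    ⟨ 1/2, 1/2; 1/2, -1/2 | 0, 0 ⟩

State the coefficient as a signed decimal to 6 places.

j₁+j₂−J=1  J+j₁−j₂=0  J−j₁+j₂=0  j₁+j₂+J+1=2
(j₁±m₁, j₂±m₂, J±M) = (1,0,0,1,0,0)
P² = 1/2
sum k=0..0:
  [0] +1/1 = 1
S = 1
C² = P²·S² = 1/2 ; C = +0.707107

+√(1/2) = +0.707107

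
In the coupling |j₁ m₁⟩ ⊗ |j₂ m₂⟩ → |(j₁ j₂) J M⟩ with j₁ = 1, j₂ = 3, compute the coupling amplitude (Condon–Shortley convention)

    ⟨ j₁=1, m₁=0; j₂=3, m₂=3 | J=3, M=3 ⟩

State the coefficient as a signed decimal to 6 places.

-0.866025

triangle: 1!·1!·5!/8! = 120/40320
(j±m)!: 1!·1!·6!·0!·6!·0! = 518400
prefactor² = (2J+1)·Δ·N² = 10800
  k=1: −1/(1!·0!·0!·5!·1!·0!) = -1/120
Σ = -1/120  ⇒  CG² = 10800·(-1/120)² = 3/4
CG = −√(3/4) = -0.866025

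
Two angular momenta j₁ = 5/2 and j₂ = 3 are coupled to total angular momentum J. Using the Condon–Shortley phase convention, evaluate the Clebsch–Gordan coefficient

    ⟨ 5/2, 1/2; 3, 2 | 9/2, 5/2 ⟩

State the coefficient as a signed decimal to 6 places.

−√(49/198) ≈ -0.497468

j₁+j₂−J=1  J+j₁−j₂=4  J−j₁+j₂=5  j₁+j₂+J+1=11
(j₁±m₁, j₂±m₂, J±M) = (3,2,5,1,7,2)
P² = 115200/11
sum k=0..1:
  [0] +1/480 = 1/480
  [1] −1/144 = -1/144
S = -7/1440
C² = P²·S² = 49/198 ; C = -0.497468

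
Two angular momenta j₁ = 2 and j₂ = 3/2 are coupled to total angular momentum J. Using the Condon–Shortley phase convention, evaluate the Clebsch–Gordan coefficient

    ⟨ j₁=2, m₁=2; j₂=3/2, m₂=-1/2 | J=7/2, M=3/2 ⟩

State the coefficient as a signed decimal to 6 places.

√[8·0!4!3!/8! · 4!0!1!2!5!2!] = √(2304/7)
  +(−1)^0/∏(0,0,0,1,4,2)! = 1/48  (running 1/48)
⟨..|..⟩ = √(2304/7)·(1/48) = +0.377964

+√(1/7) ≈ +0.377964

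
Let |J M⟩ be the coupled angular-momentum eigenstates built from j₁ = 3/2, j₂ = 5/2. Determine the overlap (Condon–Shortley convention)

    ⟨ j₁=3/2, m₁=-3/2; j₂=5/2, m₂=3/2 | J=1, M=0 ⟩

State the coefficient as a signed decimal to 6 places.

-0.447214

triangle: 3!*0!*2!/6! = 12/720
(j±m)!: 0!*3!*4!*1!*1!*1! = 144
prefactor² = (2J+1)*Δ*N² = 36/5
  k=3: −1/(3!*0!*0!*1!*0!*1!) = -1/6
Σ = -1/6  ⇒  CG² = 36/5*(-1/6)² = 1/5
CG = −√(1/5) = -0.447214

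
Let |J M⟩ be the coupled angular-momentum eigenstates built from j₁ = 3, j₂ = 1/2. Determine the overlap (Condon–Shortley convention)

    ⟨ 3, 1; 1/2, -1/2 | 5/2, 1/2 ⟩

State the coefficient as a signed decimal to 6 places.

+√(4/7) = +0.755929

j₁+j₂−J=1  J+j₁−j₂=5  J−j₁+j₂=0  j₁+j₂+J+1=7
(j₁±m₁, j₂±m₂, J±M) = (4,2,0,1,3,2)
P² = 576/7
sum k=0..0:
  [0] +1/12 = 1/12
S = 1/12
C² = P²·S² = 4/7 ; C = +0.755929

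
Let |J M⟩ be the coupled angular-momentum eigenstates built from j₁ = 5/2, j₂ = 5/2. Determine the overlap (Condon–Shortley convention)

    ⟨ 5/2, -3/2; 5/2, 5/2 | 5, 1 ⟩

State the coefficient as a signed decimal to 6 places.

triangle: 0!·5!·5!/11! = 14400/39916800
(j±m)!: 1!·4!·5!·0!·6!·4! = 49766400
prefactor² = (2J+1)·Δ·N² = 1382400/7
  k=0: +1/(0!·0!·4!·5!·1!·0!) = 1/2880
Σ = 1/2880  ⇒  CG² = 1382400/7·1/2880² = 1/42
CG = +√(1/42) = +0.154303

+0.154303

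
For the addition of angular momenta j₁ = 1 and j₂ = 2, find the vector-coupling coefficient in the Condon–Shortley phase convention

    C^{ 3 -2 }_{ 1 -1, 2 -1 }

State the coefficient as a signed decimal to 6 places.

+0.816497  (= +√(2/3))

triangle: 0!×2!×4!/7! = 48/5040
(j±m)!: 0!×2!×1!×3!×1!×5! = 1440
prefactor² = (2J+1)×Δ×N² = 96
  k=0: +1/(0!×0!×2!×1!×0!×3!) = 1/12
Σ = 1/12  ⇒  CG² = 96×1/12² = 2/3
CG = +√(2/3) = +0.816497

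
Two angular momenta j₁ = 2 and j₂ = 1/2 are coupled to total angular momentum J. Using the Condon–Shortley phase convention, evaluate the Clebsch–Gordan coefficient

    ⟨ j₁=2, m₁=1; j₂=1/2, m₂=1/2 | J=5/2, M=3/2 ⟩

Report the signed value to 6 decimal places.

+√(4/5) = +0.894427

j₁+j₂−J=0  J+j₁−j₂=4  J−j₁+j₂=1  j₁+j₂+J+1=6
(j₁±m₁, j₂±m₂, J±M) = (3,1,1,0,4,1)
P² = 144/5
sum k=0..0:
  [0] +1/6 = 1/6
S = 1/6
C² = P²·S² = 4/5 ; C = +0.894427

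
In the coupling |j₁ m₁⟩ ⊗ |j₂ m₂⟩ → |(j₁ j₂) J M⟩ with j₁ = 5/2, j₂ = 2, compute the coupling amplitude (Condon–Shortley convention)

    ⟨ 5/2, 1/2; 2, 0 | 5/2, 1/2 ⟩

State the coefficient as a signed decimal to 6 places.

-0.478091

triangle: 2!*3!*2!/8! = 24/40320
(j±m)!: 3!*2!*2!*2!*3!*2! = 576
prefactor² = (2J+1)*Δ*N² = 72/35
  k=0: +1/(0!*2!*2!*2!*1!*0!) = 1/8
  k=1: −1/(1!*1!*1!*1!*2!*1!) = -1/2
  k=2: +1/(2!*0!*0!*0!*3!*2!) = 1/24
Σ = -1/3  ⇒  CG² = 72/35*(-1/3)² = 8/35
CG = −√(8/35) = -0.478091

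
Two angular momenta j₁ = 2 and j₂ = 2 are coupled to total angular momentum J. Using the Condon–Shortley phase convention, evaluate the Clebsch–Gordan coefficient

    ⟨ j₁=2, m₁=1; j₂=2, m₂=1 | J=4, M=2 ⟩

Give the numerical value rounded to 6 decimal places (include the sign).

j₁+j₂−J=0  J+j₁−j₂=4  J−j₁+j₂=4  j₁+j₂+J+1=9
(j₁±m₁, j₂±m₂, J±M) = (3,1,3,1,6,2)
P² = 5184/7
sum k=0..0:
  [0] +1/36 = 1/36
S = 1/36
C² = P²·S² = 4/7 ; C = +0.755929

+0.755929  (= +√(4/7))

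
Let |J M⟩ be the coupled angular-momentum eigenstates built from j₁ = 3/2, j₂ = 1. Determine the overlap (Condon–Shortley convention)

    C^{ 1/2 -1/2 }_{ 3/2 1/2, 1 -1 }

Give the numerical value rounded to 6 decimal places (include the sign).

√[2·2!1!0!/4! · 2!1!0!2!0!1!] = √(2/3)
  +(−1)^0/∏(0,2,1,0,0,0)! = 1/2  (running 1/2)
⟨..|..⟩ = √(2/3)·(1/2) = +0.408248

+√(1/6) ≈ +0.408248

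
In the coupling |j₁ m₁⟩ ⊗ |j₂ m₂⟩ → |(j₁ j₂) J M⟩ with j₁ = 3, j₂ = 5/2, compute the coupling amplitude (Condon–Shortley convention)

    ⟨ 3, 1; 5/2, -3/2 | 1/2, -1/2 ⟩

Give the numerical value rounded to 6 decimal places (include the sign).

−√(2/21) ≈ -0.308607

√[2·5!1!0!/7! · 4!2!1!4!0!1!] = √(384/7)
  +(−1)^1/∏(1,4,1,0,0,0)! = -1/24  (running -1/24)
⟨..|..⟩ = √(384/7)·(-1/24) = -0.308607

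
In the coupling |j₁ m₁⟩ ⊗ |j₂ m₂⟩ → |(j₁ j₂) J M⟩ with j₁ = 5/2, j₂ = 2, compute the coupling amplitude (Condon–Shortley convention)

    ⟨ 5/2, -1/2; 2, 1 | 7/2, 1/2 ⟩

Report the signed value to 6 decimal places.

−√(14/45) = -0.557773

j₁+j₂−J=1  J+j₁−j₂=4  J−j₁+j₂=3  j₁+j₂+J+1=9
(j₁±m₁, j₂±m₂, J±M) = (2,3,3,1,4,3)
P² = 1152/35
sum k=0..1:
  [0] +1/36 = 1/36
  [1] −1/8 = -1/8
S = -7/72
C² = P²·S² = 14/45 ; C = -0.557773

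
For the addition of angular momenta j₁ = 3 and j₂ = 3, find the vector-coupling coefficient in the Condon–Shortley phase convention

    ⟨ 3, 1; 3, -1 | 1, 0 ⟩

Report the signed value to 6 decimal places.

+√(1/28) = +0.188982

j₁+j₂−J=5  J+j₁−j₂=1  J−j₁+j₂=1  j₁+j₂+J+1=8
(j₁±m₁, j₂±m₂, J±M) = (4,2,2,4,1,1)
P² = 144/7
sum k=1..2:
  [1] −1/24 = -1/24
  [2] +1/12 = 1/12
S = 1/24
C² = P²·S² = 1/28 ; C = +0.188982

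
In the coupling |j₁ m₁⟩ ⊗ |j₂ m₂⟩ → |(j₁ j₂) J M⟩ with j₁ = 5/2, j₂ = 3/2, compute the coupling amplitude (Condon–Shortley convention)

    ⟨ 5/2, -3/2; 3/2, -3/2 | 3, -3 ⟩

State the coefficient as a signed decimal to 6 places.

+√(3/8) = +0.612372

j₁+j₂−J=1  J+j₁−j₂=4  J−j₁+j₂=2  j₁+j₂+J+1=8
(j₁±m₁, j₂±m₂, J±M) = (1,4,0,3,0,6)
P² = 864
sum k=0..0:
  [0] +1/48 = 1/48
S = 1/48
C² = P²·S² = 3/8 ; C = +0.612372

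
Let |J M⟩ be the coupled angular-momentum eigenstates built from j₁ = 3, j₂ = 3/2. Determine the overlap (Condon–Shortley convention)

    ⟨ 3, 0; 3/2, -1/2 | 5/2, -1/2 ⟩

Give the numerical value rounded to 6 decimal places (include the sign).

-0.414039

√[6·2!4!1!/8! · 3!3!1!2!2!3!] = √(216/35)
  +(−1)^0/∏(0,2,3,1,1,0)! = 1/12  (running 1/12)
  +(−1)^1/∏(1,1,2,0,2,1)! = -1/4  (running -1/6)
⟨..|..⟩ = √(216/35)·(-1/6) = -0.414039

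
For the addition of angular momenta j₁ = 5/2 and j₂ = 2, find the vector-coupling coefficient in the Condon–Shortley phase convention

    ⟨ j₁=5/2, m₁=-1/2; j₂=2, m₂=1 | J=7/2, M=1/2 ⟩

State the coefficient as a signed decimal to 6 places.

√[8·1!4!3!/9! · 2!3!3!1!4!3!] = √(1152/35)
  +(−1)^0/∏(0,1,3,3,1,0)! = 1/36  (running 1/36)
  +(−1)^1/∏(1,0,2,2,2,1)! = -1/8  (running -7/72)
⟨..|..⟩ = √(1152/35)·(-7/72) = -0.557773

-0.557773  (= −√(14/45))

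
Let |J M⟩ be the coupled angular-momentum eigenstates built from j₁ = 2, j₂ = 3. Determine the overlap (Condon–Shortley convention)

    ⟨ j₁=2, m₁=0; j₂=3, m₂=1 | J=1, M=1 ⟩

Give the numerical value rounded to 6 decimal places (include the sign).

triangle: 4!·0!·2!/7! = 48/5040
(j±m)!: 2!·2!·4!·2!·2!·0! = 384
prefactor² = (2J+1)·Δ·N² = 384/35
  k=2: +1/(2!·2!·0!·2!·0!·0!) = 1/8
Σ = 1/8  ⇒  CG² = 384/35·1/8² = 6/35
CG = +√(6/35) = +0.414039

+0.414039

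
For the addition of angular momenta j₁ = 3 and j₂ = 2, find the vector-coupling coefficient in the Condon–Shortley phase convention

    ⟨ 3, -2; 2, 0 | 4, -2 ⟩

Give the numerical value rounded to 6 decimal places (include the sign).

-0.585540

√[9·1!5!3!/10! · 1!5!2!2!2!6!] = √(8640/7)
  +(−1)^0/∏(0,1,5,2,0,1)! = 1/240  (running 1/240)
  +(−1)^1/∏(1,0,4,1,1,2)! = -1/48  (running -1/60)
⟨..|..⟩ = √(8640/7)·(-1/60) = -0.585540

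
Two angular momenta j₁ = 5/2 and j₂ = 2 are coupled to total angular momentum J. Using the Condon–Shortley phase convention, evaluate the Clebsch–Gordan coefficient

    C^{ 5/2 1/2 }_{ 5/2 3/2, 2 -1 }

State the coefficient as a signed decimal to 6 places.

j₁+j₂−J=2  J+j₁−j₂=3  J−j₁+j₂=2  j₁+j₂+J+1=8
(j₁±m₁, j₂±m₂, J±M) = (4,1,1,3,3,2)
P² = 216/35
sum k=0..1:
  [0] +1/4 = 1/4
  [1] −1/12 = -1/12
S = 1/6
C² = P²·S² = 6/35 ; C = +0.414039

+0.414039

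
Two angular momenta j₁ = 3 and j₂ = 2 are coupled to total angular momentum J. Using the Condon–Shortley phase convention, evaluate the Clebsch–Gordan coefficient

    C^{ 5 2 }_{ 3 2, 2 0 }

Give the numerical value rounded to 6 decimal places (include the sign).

+0.547723  (= +√(3/10))

√[11·0!6!4!/11! · 5!1!2!2!7!3!] = √(69120)
  +(−1)^0/∏(0,0,1,2,5,2)! = 1/480  (running 1/480)
⟨..|..⟩ = √(69120)·(1/480) = +0.547723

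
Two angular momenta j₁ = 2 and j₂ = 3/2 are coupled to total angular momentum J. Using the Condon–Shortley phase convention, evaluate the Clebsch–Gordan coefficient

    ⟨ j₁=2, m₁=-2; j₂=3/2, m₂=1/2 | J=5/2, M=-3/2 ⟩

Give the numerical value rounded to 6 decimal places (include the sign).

−√(16/35) ≈ -0.676123

√[6·1!3!2!/7! · 0!4!2!1!1!4!] = √(576/35)
  +(−1)^1/∏(1,0,3,1,0,1)! = -1/6  (running -1/6)
⟨..|..⟩ = √(576/35)·(-1/6) = -0.676123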